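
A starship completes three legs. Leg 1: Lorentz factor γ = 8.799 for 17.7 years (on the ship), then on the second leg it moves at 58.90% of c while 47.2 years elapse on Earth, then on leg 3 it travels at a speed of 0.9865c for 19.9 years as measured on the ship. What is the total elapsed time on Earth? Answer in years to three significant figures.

Δt = 324 years

Leg 1: γ = 8.799; Δt_1 = 8.799 × 17.7 = 155.7 years.
Leg 2: 47.2 years is already measured on Earth.
Leg 3: γ = 1/√(1 − 0.9865²) = 1/√0.02682 = 6.106; Δt_3 = 6.106 × 19.9 = 121.5 years.
Total: 155.7 + 47.20 + 121.5 years.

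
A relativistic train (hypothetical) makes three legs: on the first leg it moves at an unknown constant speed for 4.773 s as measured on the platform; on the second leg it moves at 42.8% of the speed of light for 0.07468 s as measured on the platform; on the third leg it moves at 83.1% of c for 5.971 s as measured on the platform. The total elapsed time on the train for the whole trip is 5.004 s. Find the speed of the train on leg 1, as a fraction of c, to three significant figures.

Leg 1: speed unknown; τ_1 = 4.773/γ_1.
Leg 2: β = 0.428; γ = 1/√(1 − 0.428²) = 1/√0.8168 = 1.106; τ_2 = 0.07468/1.106 = 0.06749 s.
Leg 3: β = 0.831; γ = 1/√(1 − 0.831²) = 1/√0.3094 = 1.798; τ_3 = 5.971/1.798 = 3.322 s.
Total proper time: τ_1 + 0.06749 + 3.322 = 5.004, so τ_1 = 5.004 − 3.389 = 1.615 s.
γ_1 = 4.773/1.615 = 2.955; β = √(1 − 1/γ²) = √0.8855.

β = 0.941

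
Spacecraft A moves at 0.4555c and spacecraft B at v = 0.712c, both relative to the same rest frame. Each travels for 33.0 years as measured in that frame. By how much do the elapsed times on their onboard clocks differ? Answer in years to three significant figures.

|τ_A − τ_B| = 6.21 years

A: γ = 1/√(1 − 0.4555²) = 1/√0.7925 = 1.123; τ_A = 33.0/1.123 = 29.38 years.
B: γ = 1/√(1 − 0.712²) = 1/√0.4931 = 1.424; τ_B = 33.0/1.424 = 23.17 years.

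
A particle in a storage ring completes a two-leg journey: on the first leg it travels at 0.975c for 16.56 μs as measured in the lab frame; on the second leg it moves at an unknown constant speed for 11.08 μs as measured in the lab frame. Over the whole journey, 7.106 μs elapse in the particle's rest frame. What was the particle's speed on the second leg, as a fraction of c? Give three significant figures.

β = 0.951

Leg 1: γ = 1/√(1 − 0.975²) = 1/√0.04938 = 4.500; τ_1 = 16.56/4.500 = 3.680 μs.
Leg 2: speed unknown; τ_2 = 11.08/γ_2.
Total proper time: 3.680 + τ_2 = 7.106, so τ_2 = 7.106 − 3.680 = 3.426 μs.
γ_2 = 11.08/3.426 = 3.234; β = √(1 − 1/γ²) = √0.9044.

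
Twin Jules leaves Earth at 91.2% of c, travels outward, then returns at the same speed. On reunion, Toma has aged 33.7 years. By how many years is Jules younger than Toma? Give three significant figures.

β = 0.912; γ = 1/√(1 − 0.912²) = 1/√0.1683 = 2.438
Jules's elapsed proper time: τ = 33.7/2.438 = 13.82 years.
Age gap = Δt − τ = 33.7 − 13.82 years.

Δt − τ = 19.9 years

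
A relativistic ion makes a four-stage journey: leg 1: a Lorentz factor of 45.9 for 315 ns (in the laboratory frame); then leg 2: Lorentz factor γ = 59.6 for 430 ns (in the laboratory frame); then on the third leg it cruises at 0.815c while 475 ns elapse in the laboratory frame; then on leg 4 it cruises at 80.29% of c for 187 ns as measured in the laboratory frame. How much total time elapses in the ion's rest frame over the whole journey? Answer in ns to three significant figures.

τ = 401 ns

Leg 1: γ = 45.9; τ_1 = 315/45.90 = 6.863 ns.
Leg 2: γ = 59.6; τ_2 = 430/59.60 = 7.215 ns.
Leg 3: γ = 1/√(1 − 0.815²) = 1/√0.3358 = 1.726; τ_3 = 475/1.726 = 275.2 ns.
Leg 4: β = 0.8029; γ = 1/√(1 − 0.8029²) = 1/√0.3554 = 1.678; τ_4 = 187/1.678 = 111.5 ns.
Total: 6.863 + 7.215 + 275.2 + 111.5 ns.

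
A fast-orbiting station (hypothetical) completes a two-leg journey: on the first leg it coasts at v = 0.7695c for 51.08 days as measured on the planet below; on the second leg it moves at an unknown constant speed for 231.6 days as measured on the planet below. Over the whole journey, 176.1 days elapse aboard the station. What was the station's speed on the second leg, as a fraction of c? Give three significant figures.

Leg 1: γ = 1/√(1 − 0.7695²) = 1/√0.4079 = 1.566; τ_1 = 51.08/1.566 = 32.62 days.
Leg 2: speed unknown; τ_2 = 231.6/γ_2.
Total proper time: 32.62 + τ_2 = 176.1, so τ_2 = 176.1 − 32.62 = 143.5 days.
γ_2 = 231.6/143.5 = 1.614; β = √(1 − 1/γ²) = √0.6162.

β = 0.785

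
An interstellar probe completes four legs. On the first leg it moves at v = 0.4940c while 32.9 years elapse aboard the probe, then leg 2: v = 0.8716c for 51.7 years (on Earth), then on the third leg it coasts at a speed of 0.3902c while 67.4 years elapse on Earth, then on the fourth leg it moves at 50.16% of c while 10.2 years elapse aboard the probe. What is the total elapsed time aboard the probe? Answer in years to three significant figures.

Leg 1: 32.9 years is already measured aboard the probe.
Leg 2: γ = 1/√(1 − 0.8716²) = 1/√0.2403 = 2.040; τ_2 = 51.7/2.040 = 25.34 years.
Leg 3: γ = 1/√(1 − 0.3902²) = 1/√0.8477 = 1.086; τ_3 = 67.4/1.086 = 62.06 years.
Leg 4: 10.2 years is already measured aboard the probe.
Total: 32.90 + 25.34 + 62.06 + 10.20 years.

τ = 131 years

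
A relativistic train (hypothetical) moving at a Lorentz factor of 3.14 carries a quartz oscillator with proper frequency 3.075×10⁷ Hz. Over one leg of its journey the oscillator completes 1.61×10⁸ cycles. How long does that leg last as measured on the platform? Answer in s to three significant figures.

γ = 3.14
Proper time for N cycles: τ = N/f = 1.61×10⁸/(3.075×10⁷) = 5.236×10⁰ s = 5.236 s.
Lab-frame duration Δt = γτ = 3.140 × 5.236 = 16.44 s.

Δt = 16.4 s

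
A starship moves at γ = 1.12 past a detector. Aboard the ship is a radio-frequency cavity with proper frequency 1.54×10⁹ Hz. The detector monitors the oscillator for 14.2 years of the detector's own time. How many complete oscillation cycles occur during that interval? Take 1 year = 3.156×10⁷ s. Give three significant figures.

γ = 1.12
During 14.2 years of lab time, the oscillator's proper time advances by τ = Δt/γ = 14.2/1.120 = 12.68 years = 4.001×10⁸ s.
N = f × τ = 1.54×10⁹ × 4.001×10⁸ = 6.162×10¹⁷.

N = 6.16×10¹⁷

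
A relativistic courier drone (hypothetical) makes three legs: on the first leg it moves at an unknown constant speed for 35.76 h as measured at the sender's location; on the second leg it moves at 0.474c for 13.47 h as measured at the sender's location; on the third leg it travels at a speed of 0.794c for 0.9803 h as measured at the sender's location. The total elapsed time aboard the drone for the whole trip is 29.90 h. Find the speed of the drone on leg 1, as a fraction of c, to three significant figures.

β = 0.873

Leg 1: speed unknown; τ_1 = 35.76/γ_1.
Leg 2: γ = 1/√(1 − 0.474²) = 1/√0.7753 = 1.136; τ_2 = 13.47/1.136 = 11.86 h.
Leg 3: γ = 1/√(1 − 0.794²) = 1/√0.3696 = 1.645; τ_3 = 0.9803/1.645 = 0.5959 h.
Total proper time: τ_1 + 11.86 + 0.5959 = 29.90, so τ_1 = 29.90 − 12.46 = 17.44 h.
γ_1 = 35.76/17.44 = 2.050; β = √(1 − 1/γ²) = √0.7621.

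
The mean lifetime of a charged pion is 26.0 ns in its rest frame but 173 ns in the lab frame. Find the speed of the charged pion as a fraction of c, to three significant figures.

v = 0.989c

γ = Δt/τ₀ = 173/26.0 = 6.654
β = √(1 − 1/γ²) = √(1 − 0.02259) = √0.9774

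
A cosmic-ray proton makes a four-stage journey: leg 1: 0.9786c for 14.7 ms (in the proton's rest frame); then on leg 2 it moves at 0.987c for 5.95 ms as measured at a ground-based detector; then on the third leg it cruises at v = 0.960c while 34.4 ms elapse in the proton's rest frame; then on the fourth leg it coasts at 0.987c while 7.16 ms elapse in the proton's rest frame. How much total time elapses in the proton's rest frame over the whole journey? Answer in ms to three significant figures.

Leg 1: 14.7 ms is already measured in the proton's rest frame.
Leg 2: γ = 1/√(1 − 0.987²) = 1/√0.02583 = 6.222; τ_2 = 5.95/6.222 = 0.9563 ms.
Leg 3: 34.4 ms is already measured in the proton's rest frame.
Leg 4: 7.16 ms is already measured in the proton's rest frame.
Total: 14.70 + 0.9563 + 34.40 + 7.160 ms.

τ = 57.2 ms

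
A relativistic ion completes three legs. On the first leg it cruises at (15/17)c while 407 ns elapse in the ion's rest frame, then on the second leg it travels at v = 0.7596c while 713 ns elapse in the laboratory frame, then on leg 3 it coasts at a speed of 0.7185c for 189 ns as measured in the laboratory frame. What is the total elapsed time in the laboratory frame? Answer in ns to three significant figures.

Δt = 1770 ns

Leg 1: γ = 1/√(1 − (15/17)²) = 17/8 = 2.125; Δt_1 = 2.125 × 407 = 864.9 ns.
Leg 2: 713 ns is already measured in the laboratory frame.
Leg 3: 189 ns is already measured in the laboratory frame.
Total: 864.9 + 713.0 + 189.0 ns.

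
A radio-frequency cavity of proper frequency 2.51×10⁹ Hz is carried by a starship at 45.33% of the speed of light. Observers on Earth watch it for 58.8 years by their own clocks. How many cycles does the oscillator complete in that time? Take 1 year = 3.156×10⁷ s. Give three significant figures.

β = 0.4533; γ = 1/√(1 − 0.4533²) = 1/√0.7945 = 1.122
During 58.8 years of lab time, the oscillator's proper time advances by τ = Δt/γ = 58.8/1.122 = 52.41 years = 1.654×10⁹ s.
N = f × τ = 2.51×10⁹ × 1.654×10⁹ = 4.152×10¹⁸.

N = 4.15×10¹⁸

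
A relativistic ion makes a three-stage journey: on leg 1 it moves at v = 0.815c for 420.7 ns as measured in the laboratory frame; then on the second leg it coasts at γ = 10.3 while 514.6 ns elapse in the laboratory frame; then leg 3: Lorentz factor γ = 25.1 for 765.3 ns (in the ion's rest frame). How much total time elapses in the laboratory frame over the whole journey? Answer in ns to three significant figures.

Δt = 2.01×10⁴ ns

Leg 1: 420.7 ns is already measured in the laboratory frame.
Leg 2: 514.6 ns is already measured in the laboratory frame.
Leg 3: γ = 25.1; Δt_3 = 25.10 × 765.3 = 1.921×10⁴ ns.
Total: 420.7 + 514.6 + 1.921×10⁴ ns.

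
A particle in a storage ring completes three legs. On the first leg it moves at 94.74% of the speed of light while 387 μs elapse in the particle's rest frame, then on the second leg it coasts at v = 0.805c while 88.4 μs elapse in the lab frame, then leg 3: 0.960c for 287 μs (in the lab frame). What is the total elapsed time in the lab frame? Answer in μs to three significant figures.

Leg 1: β = 0.9474; γ = 1/√(1 − 0.9474²) = 1/√0.1024 = 3.124; Δt_1 = 3.124 × 387 = 1209 μs.
Leg 2: 88.4 μs is already measured in the lab frame.
Leg 3: 287 μs is already measured in the lab frame.
Total: 1209 + 88.40 + 287.0 μs.

Δt = 1580 μs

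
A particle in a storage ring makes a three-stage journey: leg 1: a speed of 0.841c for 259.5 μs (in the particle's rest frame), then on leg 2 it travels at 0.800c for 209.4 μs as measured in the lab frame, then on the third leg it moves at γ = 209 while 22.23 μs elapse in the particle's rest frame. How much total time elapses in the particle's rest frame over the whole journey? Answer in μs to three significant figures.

τ = 407 μs

Leg 1: 259.5 μs is already measured in the particle's rest frame.
Leg 2: γ = 1/√(1 − 0.800²) = 5/3 ≈ 1.667; τ_2 = 209.4/1.667 = 125.6 μs.
Leg 3: 22.23 μs is already measured in the particle's rest frame.
Total: 259.5 + 125.6 + 22.23 μs.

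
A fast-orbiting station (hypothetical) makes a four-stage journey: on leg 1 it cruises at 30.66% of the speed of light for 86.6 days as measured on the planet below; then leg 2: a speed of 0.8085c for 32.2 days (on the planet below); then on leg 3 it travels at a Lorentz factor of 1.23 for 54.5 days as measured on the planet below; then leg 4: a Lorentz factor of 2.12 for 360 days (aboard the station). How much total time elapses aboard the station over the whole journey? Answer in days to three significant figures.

Leg 1: β = 0.3066; γ = 1/√(1 − 0.3066²) = 1/√0.9060 = 1.051; τ_1 = 86.6/1.051 = 82.43 days.
Leg 2: γ = 1/√(1 − 0.8085²) = 1/√0.3463 = 1.699; τ_2 = 32.2/1.699 = 18.95 days.
Leg 3: γ = 1.23; τ_3 = 54.5/1.230 = 44.31 days.
Leg 4: 360 days is already measured aboard the station.
Total: 82.43 + 18.95 + 44.31 + 360.0 days.

τ = 506 days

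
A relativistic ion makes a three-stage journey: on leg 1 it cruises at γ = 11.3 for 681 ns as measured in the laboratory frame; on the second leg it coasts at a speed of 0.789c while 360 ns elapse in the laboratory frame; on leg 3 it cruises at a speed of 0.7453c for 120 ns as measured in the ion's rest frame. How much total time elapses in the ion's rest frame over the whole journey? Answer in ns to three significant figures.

τ = 401 ns

Leg 1: γ = 11.3; τ_1 = 681/11.30 = 60.27 ns.
Leg 2: γ = 1/√(1 − 0.789²) = 1/√0.3775 = 1.628; τ_2 = 360/1.628 = 221.2 ns.
Leg 3: 120 ns is already measured in the ion's rest frame.
Total: 60.27 + 221.2 + 120.0 ns.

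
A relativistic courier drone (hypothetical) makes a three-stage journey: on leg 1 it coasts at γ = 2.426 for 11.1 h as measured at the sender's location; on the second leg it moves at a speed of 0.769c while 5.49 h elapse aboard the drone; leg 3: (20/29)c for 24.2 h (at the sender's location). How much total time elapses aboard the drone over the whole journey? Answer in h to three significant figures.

τ = 27.6 h

Leg 1: γ = 2.426; τ_1 = 11.1/2.426 = 4.575 h.
Leg 2: 5.49 h is already measured aboard the drone.
Leg 3: γ = 1/√(1 − (20/29)²) = 29/21 ≈ 1.381; τ_3 = 24.2/1.381 = 17.52 h.
Total: 4.575 + 5.490 + 17.52 h.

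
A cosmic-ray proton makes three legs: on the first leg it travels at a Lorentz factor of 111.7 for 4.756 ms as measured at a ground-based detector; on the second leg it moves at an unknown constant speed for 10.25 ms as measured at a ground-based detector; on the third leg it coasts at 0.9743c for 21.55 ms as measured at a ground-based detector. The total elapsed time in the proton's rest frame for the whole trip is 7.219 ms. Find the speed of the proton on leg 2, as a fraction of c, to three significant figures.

β = 0.974

Leg 1: γ = 111.7; τ_1 = 4.756/111.7 = 0.04258 ms.
Leg 2: speed unknown; τ_2 = 10.25/γ_2.
Leg 3: γ = 1/√(1 − 0.9743²) = 1/√0.05074 = 4.439; τ_3 = 21.55/4.439 = 4.854 ms.
Total proper time: 0.04258 + τ_2 + 4.854 = 7.219, so τ_2 = 7.219 − 4.897 = 2.322 ms.
γ_2 = 10.25/2.322 = 4.414; β = √(1 − 1/γ²) = √0.9487.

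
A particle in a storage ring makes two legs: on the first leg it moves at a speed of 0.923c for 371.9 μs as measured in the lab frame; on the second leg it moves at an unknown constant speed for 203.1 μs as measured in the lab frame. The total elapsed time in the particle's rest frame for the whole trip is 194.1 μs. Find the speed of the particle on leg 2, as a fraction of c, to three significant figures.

Leg 1: γ = 1/√(1 − 0.923²) = 1/√0.1481 = 2.599; τ_1 = 371.9/2.599 = 143.1 μs.
Leg 2: speed unknown; τ_2 = 203.1/γ_2.
Total proper time: 143.1 + τ_2 = 194.1, so τ_2 = 194.1 − 143.1 = 50.99 μs.
γ_2 = 203.1/50.99 = 3.983; β = √(1 − 1/γ²) = √0.9370.

β = 0.968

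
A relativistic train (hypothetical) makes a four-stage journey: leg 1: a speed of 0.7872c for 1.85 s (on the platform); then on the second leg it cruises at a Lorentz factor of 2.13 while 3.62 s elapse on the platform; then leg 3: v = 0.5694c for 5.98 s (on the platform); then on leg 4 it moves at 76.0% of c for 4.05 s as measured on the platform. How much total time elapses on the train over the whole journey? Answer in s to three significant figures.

τ = 10.4 s

Leg 1: γ = 1/√(1 − 0.7872²) = 1/√0.3803 = 1.622; τ_1 = 1.85/1.622 = 1.141 s.
Leg 2: γ = 2.13; τ_2 = 3.62/2.130 = 1.700 s.
Leg 3: γ = 1/√(1 − 0.5694²) = 1/√0.6758 = 1.216; τ_3 = 5.98/1.216 = 4.916 s.
Leg 4: β = 0.760; γ = 1/√(1 − 0.760²) = 1/√0.4224 = 1.539; τ_4 = 4.05/1.539 = 2.632 s.
Total: 1.141 + 1.700 + 4.916 + 2.632 s.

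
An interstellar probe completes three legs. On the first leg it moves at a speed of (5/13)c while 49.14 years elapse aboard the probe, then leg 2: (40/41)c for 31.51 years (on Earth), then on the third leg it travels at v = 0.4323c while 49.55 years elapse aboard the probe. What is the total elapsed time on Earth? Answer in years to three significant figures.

Leg 1: γ = 1/√(1 − (5/13)²) = 13/12 ≈ 1.083; Δt_1 = 1.083 × 49.14 = 53.23 years.
Leg 2: 31.51 years is already measured on Earth.
Leg 3: γ = 1/√(1 − 0.4323²) = 1/√0.8131 = 1.109; Δt_3 = 1.109 × 49.55 = 54.95 years.
Total: 53.23 + 31.51 + 54.95 years.

Δt = 140 years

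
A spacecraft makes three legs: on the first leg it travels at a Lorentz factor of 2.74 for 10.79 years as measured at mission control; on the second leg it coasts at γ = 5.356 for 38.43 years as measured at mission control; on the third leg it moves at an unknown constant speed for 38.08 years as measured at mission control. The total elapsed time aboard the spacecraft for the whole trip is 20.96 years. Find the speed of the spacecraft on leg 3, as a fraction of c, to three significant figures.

β = 0.966

Leg 1: γ = 2.74; τ_1 = 10.79/2.740 = 3.938 years.
Leg 2: γ = 5.356; τ_2 = 38.43/5.356 = 7.175 years.
Leg 3: speed unknown; τ_3 = 38.08/γ_3.
Total proper time: 3.938 + 7.175 + τ_3 = 20.96, so τ_3 = 20.96 − 11.11 = 9.847 years.
γ_3 = 38.08/9.847 = 3.867; β = √(1 − 1/γ²) = √0.9331.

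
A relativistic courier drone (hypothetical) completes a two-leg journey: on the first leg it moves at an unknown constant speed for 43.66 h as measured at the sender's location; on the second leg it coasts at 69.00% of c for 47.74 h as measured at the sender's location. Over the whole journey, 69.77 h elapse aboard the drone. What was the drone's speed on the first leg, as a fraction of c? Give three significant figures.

Leg 1: speed unknown; τ_1 = 43.66/γ_1.
Leg 2: β = 0.6900; γ = 1/√(1 − 0.6900²) = 1/√0.5239 = 1.382; τ_2 = 47.74/1.382 = 34.55 h.
Total proper time: τ_1 + 34.55 = 69.77, so τ_1 = 69.77 − 34.55 = 35.22 h.
γ_1 = 43.66/35.22 = 1.240; β = √(1 − 1/γ²) = √0.3494.

β = 0.591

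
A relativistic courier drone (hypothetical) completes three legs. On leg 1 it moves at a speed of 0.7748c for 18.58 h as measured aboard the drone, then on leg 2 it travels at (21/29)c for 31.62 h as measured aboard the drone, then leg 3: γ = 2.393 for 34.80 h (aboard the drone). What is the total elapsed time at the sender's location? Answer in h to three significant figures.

Δt = 159 h

Leg 1: γ = 1/√(1 − 0.7748²) = 1/√0.3997 = 1.582; Δt_1 = 1.582 × 18.58 = 29.39 h.
Leg 2: γ = 1/√(1 − (21/29)²) = 29/20 = 1.450; Δt_2 = 1.450 × 31.62 = 45.85 h.
Leg 3: γ = 2.393; Δt_3 = 2.393 × 34.80 = 83.28 h.
Total: 29.39 + 45.85 + 83.28 h.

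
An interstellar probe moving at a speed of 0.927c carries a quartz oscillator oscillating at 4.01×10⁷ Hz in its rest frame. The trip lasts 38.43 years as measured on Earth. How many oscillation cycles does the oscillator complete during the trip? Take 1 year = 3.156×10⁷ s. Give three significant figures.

γ = 1/√(1 − 0.927²) = 1/√0.1407 = 2.666
The oscillator's own cycle count is N = f × τ where τ is the proper time aboard the probe. τ = Δt/γ = 38.43/2.666 = 14.41 years = 4.549×10⁸ s.
N = 4.01×10⁷ × 4.549×10⁸ = 1.824×10¹⁶.

N = 1.82×10¹⁶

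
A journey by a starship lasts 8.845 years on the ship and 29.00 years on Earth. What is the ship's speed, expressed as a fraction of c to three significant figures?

The proper time is measured on the ship (both events occur at the ship's location); Δt is measured on Earth. γ = Δt/τ = 29.00/8.845 = 3.279.
β = √(1 − 1/γ²) = √(1 − 0.09303) = √0.9070

v = 0.952c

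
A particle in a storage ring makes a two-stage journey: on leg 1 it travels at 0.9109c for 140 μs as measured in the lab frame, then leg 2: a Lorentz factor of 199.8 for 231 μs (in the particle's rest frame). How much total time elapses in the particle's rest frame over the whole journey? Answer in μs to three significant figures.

Leg 1: γ = 1/√(1 − 0.9109²) = 1/√0.1703 = 2.423; τ_1 = 140/2.423 = 57.77 μs.
Leg 2: 231 μs is already measured in the particle's rest frame.
Total: 57.77 + 231.0 μs.

τ = 289 μs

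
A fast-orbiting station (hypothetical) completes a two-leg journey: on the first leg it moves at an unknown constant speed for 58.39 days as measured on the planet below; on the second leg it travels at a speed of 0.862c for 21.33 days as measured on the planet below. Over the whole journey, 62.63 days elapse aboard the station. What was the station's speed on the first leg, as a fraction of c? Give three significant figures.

Leg 1: speed unknown; τ_1 = 58.39/γ_1.
Leg 2: γ = 1/√(1 − 0.862²) = 1/√0.2570 = 1.973; τ_2 = 21.33/1.973 = 10.81 days.
Total proper time: τ_1 + 10.81 = 62.63, so τ_1 = 62.63 − 10.81 = 51.82 days.
γ_1 = 58.39/51.82 = 1.127; β = √(1 − 1/γ²) = √0.2124.

β = 0.461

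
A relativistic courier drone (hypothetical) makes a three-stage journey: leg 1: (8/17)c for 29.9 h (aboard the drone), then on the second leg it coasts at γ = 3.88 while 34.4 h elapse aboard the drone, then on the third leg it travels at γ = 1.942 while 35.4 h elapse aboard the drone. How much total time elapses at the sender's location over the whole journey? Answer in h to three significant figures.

Leg 1: γ = 1/√(1 − (8/17)²) = 17/15 ≈ 1.133; Δt_1 = 1.133 × 29.9 = 33.89 h.
Leg 2: γ = 3.88; Δt_2 = 3.880 × 34.4 = 133.5 h.
Leg 3: γ = 1.942; Δt_3 = 1.942 × 35.4 = 68.75 h.
Total: 33.89 + 133.5 + 68.75 h.

Δt = 236 h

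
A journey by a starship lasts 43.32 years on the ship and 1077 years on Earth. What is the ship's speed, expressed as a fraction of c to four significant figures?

The proper time is measured on the ship (both events occur at the ship's location); Δt is measured on Earth. γ = Δt/τ = 1077/43.32 = 24.86.
β = √(1 − 1/γ²) = √(1 − 0.001618) = √0.9984

v = 0.9992c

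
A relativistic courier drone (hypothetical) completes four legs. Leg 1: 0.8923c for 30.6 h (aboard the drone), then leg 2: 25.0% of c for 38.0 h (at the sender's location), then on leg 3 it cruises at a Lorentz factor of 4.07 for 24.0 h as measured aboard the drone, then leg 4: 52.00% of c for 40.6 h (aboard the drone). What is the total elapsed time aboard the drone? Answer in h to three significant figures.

τ = 132 h

Leg 1: 30.6 h is already measured aboard the drone.
Leg 2: β = 0.250; γ = 1/√(1 − 0.250²) = 1/√0.9375 = 1.033; τ_2 = 38.0/1.033 = 36.79 h.
Leg 3: 24.0 h is already measured aboard the drone.
Leg 4: 40.6 h is already measured aboard the drone.
Total: 30.60 + 36.79 + 24.00 + 40.60 h.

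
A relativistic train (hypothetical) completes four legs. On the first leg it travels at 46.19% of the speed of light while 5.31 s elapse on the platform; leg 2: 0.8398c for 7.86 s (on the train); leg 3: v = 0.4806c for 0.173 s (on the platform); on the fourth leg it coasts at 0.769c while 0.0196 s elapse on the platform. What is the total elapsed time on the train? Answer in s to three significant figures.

τ = 12.7 s

Leg 1: β = 0.4619; γ = 1/√(1 − 0.4619²) = 1/√0.7866 = 1.127; τ_1 = 5.31/1.127 = 4.710 s.
Leg 2: 7.86 s is already measured on the train.
Leg 3: γ = 1/√(1 − 0.4806²) = 1/√0.7690 = 1.140; τ_3 = 0.173/1.140 = 0.1517 s.
Leg 4: γ = 1/√(1 − 0.769²) = 1/√0.4086 = 1.564; τ_4 = 0.0196/1.564 = 0.01253 s.
Total: 4.710 + 7.860 + 0.1517 + 0.01253 s.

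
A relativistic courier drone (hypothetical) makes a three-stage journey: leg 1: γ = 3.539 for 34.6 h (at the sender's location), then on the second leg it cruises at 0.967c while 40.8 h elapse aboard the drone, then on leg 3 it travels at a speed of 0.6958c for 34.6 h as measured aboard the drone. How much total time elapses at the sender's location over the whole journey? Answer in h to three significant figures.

Δt = 243 h

Leg 1: 34.6 h is already measured at the sender's location.
Leg 2: γ = 1/√(1 − 0.967²) = 1/√0.06491 = 3.925; Δt_2 = 3.925 × 40.8 = 160.1 h.
Leg 3: γ = 1/√(1 − 0.6958²) = 1/√0.5159 = 1.392; Δt_3 = 1.392 × 34.6 = 48.17 h.
Total: 34.60 + 160.1 + 48.17 h.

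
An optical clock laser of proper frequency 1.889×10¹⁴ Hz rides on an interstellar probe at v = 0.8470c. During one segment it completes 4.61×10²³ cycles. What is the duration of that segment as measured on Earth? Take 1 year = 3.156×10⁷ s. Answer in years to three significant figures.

Δt = 145 years

γ = 1/√(1 − 0.8470²) = 1/√0.2826 = 1.881
Proper time for N cycles: τ = N/f = 4.61×10²³/(1.889×10¹⁴) = 2.440×10⁹ s = 77.33 years.
Lab-frame duration Δt = γτ = 1.881 × 77.33 = 145.5 years.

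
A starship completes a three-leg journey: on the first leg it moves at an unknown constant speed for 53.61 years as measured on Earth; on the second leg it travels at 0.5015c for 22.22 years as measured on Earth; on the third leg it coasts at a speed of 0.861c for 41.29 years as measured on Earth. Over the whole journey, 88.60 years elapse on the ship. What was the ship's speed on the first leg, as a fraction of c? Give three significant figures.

Leg 1: speed unknown; τ_1 = 53.61/γ_1.
Leg 2: γ = 1/√(1 − 0.5015²) = 1/√0.7485 = 1.156; τ_2 = 22.22/1.156 = 19.22 years.
Leg 3: γ = 1/√(1 − 0.861²) = 1/√0.2587 = 1.966; τ_3 = 41.29/1.966 = 21.00 years.
Total proper time: τ_1 + 19.22 + 21.00 = 88.60, so τ_1 = 88.60 − 40.22 = 48.38 years.
γ_1 = 53.61/48.38 = 1.108; β = √(1 − 1/γ²) = √0.1857.

β = 0.431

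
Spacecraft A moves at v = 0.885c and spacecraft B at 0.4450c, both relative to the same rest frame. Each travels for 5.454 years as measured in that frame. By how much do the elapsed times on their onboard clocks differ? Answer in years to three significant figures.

A: γ = 1/√(1 − 0.885²) = 1/√0.2168 = 2.148; τ_A = 5.454/2.148 = 2.539 years.
B: γ = 1/√(1 − 0.4450²) = 1/√0.8020 = 1.117; τ_B = 5.454/1.117 = 4.884 years.

|τ_A − τ_B| = 2.34 years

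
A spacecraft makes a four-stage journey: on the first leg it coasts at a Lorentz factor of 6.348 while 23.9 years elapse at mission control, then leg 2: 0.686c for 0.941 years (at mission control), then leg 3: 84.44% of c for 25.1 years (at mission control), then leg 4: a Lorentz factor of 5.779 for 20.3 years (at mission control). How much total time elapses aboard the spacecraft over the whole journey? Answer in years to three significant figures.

Leg 1: γ = 6.348; τ_1 = 23.9/6.348 = 3.765 years.
Leg 2: γ = 1/√(1 − 0.686²) = 1/√0.5294 = 1.374; τ_2 = 0.941/1.374 = 0.6847 years.
Leg 3: β = 0.8444; γ = 1/√(1 − 0.8444²) = 1/√0.2870 = 1.867; τ_3 = 25.1/1.867 = 13.45 years.
Leg 4: γ = 5.779; τ_4 = 20.3/5.779 = 3.513 years.
Total: 3.765 + 0.6847 + 13.45 + 3.513 years.

τ = 21.4 years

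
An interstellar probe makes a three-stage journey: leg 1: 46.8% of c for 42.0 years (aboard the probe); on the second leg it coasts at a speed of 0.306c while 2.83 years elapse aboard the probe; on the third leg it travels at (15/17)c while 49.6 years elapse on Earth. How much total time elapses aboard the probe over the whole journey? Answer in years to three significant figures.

τ = 68.2 years

Leg 1: 42.0 years is already measured aboard the probe.
Leg 2: 2.83 years is already measured aboard the probe.
Leg 3: γ = 1/√(1 − (15/17)²) = 17/8 = 2.125; τ_3 = 49.6/2.125 = 23.34 years.
Total: 42.00 + 2.830 + 23.34 years.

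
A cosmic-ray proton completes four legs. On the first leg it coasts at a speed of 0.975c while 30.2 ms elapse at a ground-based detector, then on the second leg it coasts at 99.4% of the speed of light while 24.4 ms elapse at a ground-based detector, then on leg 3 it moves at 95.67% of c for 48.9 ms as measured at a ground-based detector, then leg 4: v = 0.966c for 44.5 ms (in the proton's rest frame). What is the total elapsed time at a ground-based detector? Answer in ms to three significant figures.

Δt = 276 ms

Leg 1: 30.2 ms is already measured at a ground-based detector.
Leg 2: 24.4 ms is already measured at a ground-based detector.
Leg 3: 48.9 ms is already measured at a ground-based detector.
Leg 4: γ = 1/√(1 − 0.966²) = 1/√0.06684 = 3.868; Δt_4 = 3.868 × 44.5 = 172.1 ms.
Total: 30.20 + 24.40 + 48.90 + 172.1 ms.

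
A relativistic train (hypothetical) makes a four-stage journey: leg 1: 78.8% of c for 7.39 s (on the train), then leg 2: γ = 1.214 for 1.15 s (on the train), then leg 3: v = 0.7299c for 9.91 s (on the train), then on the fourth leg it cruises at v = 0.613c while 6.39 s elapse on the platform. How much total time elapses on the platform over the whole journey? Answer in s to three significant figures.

Δt = 34.3 s

Leg 1: β = 0.788; γ = 1/√(1 − 0.788²) = 1/√0.3791 = 1.624; Δt_1 = 1.624 × 7.39 = 12.00 s.
Leg 2: γ = 1.214; Δt_2 = 1.214 × 1.15 = 1.396 s.
Leg 3: γ = 1/√(1 − 0.7299²) = 1/√0.4672 = 1.463; Δt_3 = 1.463 × 9.91 = 14.50 s.
Leg 4: 6.39 s is already measured on the platform.
Total: 12.00 + 1.396 + 14.50 + 6.390 s.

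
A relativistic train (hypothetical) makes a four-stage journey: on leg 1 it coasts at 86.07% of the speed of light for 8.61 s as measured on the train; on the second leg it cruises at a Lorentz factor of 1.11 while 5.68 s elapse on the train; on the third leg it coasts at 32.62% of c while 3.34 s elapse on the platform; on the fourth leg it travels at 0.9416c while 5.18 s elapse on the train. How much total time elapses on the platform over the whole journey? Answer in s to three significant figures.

Δt = 41.9 s

Leg 1: β = 0.8607; γ = 1/√(1 − 0.8607²) = 1/√0.2592 = 1.964; Δt_1 = 1.964 × 8.61 = 16.91 s.
Leg 2: γ = 1.11; Δt_2 = 1.110 × 5.68 = 6.305 s.
Leg 3: 3.34 s is already measured on the platform.
Leg 4: γ = 1/√(1 − 0.9416²) = 1/√0.1134 = 2.970; Δt_4 = 2.970 × 5.18 = 15.38 s.
Total: 16.91 + 6.305 + 3.340 + 15.38 s.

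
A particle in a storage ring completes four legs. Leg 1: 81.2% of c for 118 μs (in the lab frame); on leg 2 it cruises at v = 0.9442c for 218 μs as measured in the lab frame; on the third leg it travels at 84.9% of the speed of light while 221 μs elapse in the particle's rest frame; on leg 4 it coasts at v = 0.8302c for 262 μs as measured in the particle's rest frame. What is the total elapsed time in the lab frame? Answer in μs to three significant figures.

Leg 1: 118 μs is already measured in the lab frame.
Leg 2: 218 μs is already measured in the lab frame.
Leg 3: β = 0.849; γ = 1/√(1 − 0.849²) = 1/√0.2792 = 1.893; Δt_3 = 1.893 × 221 = 418.2 μs.
Leg 4: γ = 1/√(1 − 0.8302²) = 1/√0.3108 = 1.794; Δt_4 = 1.794 × 262 = 470.0 μs.
Total: 118.0 + 218.0 + 418.2 + 470.0 μs.

Δt = 1220 μs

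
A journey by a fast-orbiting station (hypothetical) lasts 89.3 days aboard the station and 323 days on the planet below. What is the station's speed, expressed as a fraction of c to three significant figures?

The proper time is measured aboard the station (both events occur at the station's location); Δt is measured on the planet below. γ = Δt/τ = 323/89.3 = 3.617.
β = √(1 − 1/γ²) = √(1 − 0.07644) = √0.9236

v = 0.961c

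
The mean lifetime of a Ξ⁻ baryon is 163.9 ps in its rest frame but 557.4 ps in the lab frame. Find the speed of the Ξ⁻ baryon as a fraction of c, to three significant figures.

v = 0.956c

γ = Δt/τ₀ = 557.4/163.9 = 3.401
β = √(1 − 1/γ²) = √(1 − 0.08646) = √0.9135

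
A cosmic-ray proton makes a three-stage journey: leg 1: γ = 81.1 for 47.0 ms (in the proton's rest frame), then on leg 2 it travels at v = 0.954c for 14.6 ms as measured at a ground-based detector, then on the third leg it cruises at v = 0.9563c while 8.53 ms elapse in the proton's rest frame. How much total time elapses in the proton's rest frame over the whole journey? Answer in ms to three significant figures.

τ = 59.9 ms

Leg 1: 47.0 ms is already measured in the proton's rest frame.
Leg 2: γ = 1/√(1 − 0.954²) = 1/√0.08988 = 3.335; τ_2 = 14.6/3.335 = 4.377 ms.
Leg 3: 8.53 ms is already measured in the proton's rest frame.
Total: 47.00 + 4.377 + 8.530 ms.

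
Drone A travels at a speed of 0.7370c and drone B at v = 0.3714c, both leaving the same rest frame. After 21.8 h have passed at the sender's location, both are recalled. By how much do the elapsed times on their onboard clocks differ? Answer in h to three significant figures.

A: γ = 1/√(1 − 0.7370²) = 1/√0.4568 = 1.480; τ_A = 21.8/1.480 = 14.73 h.
B: γ = 1/√(1 − 0.3714²) = 1/√0.8621 = 1.077; τ_B = 21.8/1.077 = 20.24 h.

|τ_A − τ_B| = 5.51 h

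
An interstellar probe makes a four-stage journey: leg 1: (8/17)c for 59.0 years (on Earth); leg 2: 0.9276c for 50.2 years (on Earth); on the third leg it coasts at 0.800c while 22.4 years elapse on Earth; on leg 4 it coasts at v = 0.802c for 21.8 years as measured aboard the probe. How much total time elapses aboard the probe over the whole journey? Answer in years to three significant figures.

Leg 1: γ = 1/√(1 − (8/17)²) = 17/15 ≈ 1.133; τ_1 = 59.0/1.133 = 52.06 years.
Leg 2: γ = 1/√(1 − 0.9276²) = 1/√0.1396 = 2.677; τ_2 = 50.2/2.677 = 18.75 years.
Leg 3: γ = 1/√(1 − 0.800²) = 5/3 ≈ 1.667; τ_3 = 22.4/1.667 = 13.44 years.
Leg 4: 21.8 years is already measured aboard the probe.
Total: 52.06 + 18.75 + 13.44 + 21.80 years.

τ = 106 years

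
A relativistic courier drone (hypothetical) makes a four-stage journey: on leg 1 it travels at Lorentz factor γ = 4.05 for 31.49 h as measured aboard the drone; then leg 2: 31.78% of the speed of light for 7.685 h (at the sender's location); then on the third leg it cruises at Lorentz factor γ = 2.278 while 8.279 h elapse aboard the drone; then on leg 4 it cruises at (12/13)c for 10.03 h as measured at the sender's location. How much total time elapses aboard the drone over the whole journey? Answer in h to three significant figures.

τ = 50.9 h

Leg 1: 31.49 h is already measured aboard the drone.
Leg 2: β = 0.3178; γ = 1/√(1 − 0.3178²) = 1/√0.8990 = 1.055; τ_2 = 7.685/1.055 = 7.287 h.
Leg 3: 8.279 h is already measured aboard the drone.
Leg 4: γ = 1/√(1 − (12/13)²) = 13/5 = 2.600; τ_4 = 10.03/2.600 = 3.858 h.
Total: 31.49 + 7.287 + 8.279 + 3.858 h.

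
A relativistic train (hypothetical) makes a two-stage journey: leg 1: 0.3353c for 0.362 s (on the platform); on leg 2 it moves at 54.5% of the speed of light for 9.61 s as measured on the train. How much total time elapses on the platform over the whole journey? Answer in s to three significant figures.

Leg 1: 0.362 s is already measured on the platform.
Leg 2: β = 0.545; γ = 1/√(1 − 0.545²) = 1/√0.7030 = 1.193; Δt_2 = 1.193 × 9.61 = 11.46 s.
Total: 0.3620 + 11.46 s.

Δt = 11.8 s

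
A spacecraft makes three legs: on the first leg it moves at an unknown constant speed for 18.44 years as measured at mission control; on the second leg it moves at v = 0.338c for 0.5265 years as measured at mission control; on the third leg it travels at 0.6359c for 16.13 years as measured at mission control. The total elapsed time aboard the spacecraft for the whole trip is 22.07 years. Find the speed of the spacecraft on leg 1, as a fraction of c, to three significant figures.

β = 0.869

Leg 1: speed unknown; τ_1 = 18.44/γ_1.
Leg 2: γ = 1/√(1 − 0.338²) = 1/√0.8858 = 1.063; τ_2 = 0.5265/1.063 = 0.4955 years.
Leg 3: γ = 1/√(1 − 0.6359²) = 1/√0.5956 = 1.296; τ_3 = 16.13/1.296 = 12.45 years.
Total proper time: τ_1 + 0.4955 + 12.45 = 22.07, so τ_1 = 22.07 − 12.94 = 9.126 years.
γ_1 = 18.44/9.126 = 2.021; β = √(1 − 1/γ²) = √0.7551.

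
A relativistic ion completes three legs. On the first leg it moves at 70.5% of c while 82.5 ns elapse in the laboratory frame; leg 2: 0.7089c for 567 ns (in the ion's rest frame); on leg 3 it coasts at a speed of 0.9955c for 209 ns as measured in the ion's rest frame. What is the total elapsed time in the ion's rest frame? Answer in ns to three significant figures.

τ = 835 ns

Leg 1: β = 0.705; γ = 1/√(1 − 0.705²) = 1/√0.5030 = 1.410; τ_1 = 82.5/1.410 = 58.51 ns.
Leg 2: 567 ns is already measured in the ion's rest frame.
Leg 3: 209 ns is already measured in the ion's rest frame.
Total: 58.51 + 567.0 + 209.0 ns.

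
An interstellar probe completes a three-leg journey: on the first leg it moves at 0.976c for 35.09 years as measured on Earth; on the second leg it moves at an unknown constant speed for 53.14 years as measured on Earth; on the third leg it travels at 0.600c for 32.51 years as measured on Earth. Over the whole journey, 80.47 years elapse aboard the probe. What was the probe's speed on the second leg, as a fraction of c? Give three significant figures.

β = 0.473

Leg 1: γ = 1/√(1 − 0.976²) = 1/√0.04742 = 4.592; τ_1 = 35.09/4.592 = 7.642 years.
Leg 2: speed unknown; τ_2 = 53.14/γ_2.
Leg 3: γ = 1/√(1 − 0.600²) = 5/4 = 1.250; τ_3 = 32.51/1.250 = 26.01 years.
Total proper time: 7.642 + τ_2 + 26.01 = 80.47, so τ_2 = 80.47 − 33.65 = 46.82 years.
γ_2 = 53.14/46.82 = 1.135; β = √(1 − 1/γ²) = √0.2237.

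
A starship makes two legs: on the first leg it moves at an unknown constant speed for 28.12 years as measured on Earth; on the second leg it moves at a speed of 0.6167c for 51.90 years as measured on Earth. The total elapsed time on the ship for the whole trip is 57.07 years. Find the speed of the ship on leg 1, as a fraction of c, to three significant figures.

β = 0.817

Leg 1: speed unknown; τ_1 = 28.12/γ_1.
Leg 2: γ = 1/√(1 − 0.6167²) = 1/√0.6197 = 1.270; τ_2 = 51.90/1.270 = 40.86 years.
Total proper time: τ_1 + 40.86 = 57.07, so τ_1 = 57.07 − 40.86 = 16.21 years.
γ_1 = 28.12/16.21 = 1.734; β = √(1 − 1/γ²) = √0.6675.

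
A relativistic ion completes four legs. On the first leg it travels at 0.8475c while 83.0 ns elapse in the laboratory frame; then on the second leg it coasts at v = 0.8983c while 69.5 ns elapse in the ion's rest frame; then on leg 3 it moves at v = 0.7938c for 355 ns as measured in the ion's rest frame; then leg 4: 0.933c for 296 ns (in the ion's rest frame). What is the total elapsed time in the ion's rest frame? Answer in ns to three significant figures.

τ = 765 ns

Leg 1: γ = 1/√(1 − 0.8475²) = 1/√0.2817 = 1.884; τ_1 = 83.0/1.884 = 44.06 ns.
Leg 2: 69.5 ns is already measured in the ion's rest frame.
Leg 3: 355 ns is already measured in the ion's rest frame.
Leg 4: 296 ns is already measured in the ion's rest frame.
Total: 44.06 + 69.50 + 355.0 + 296.0 ns.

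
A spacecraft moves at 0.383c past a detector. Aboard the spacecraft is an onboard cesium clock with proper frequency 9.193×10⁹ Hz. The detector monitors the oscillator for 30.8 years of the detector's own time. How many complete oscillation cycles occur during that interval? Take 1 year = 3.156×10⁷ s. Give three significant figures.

γ = 1/√(1 − 0.383²) = 1/√0.8533 = 1.083
During 30.8 years of lab time, the oscillator's proper time advances by τ = Δt/γ = 30.8/1.083 = 28.45 years = 8.979×10⁸ s.
N = f × τ = 9.193×10⁹ × 8.979×10⁸ = 8.255×10¹⁸.

N = 8.25×10¹⁸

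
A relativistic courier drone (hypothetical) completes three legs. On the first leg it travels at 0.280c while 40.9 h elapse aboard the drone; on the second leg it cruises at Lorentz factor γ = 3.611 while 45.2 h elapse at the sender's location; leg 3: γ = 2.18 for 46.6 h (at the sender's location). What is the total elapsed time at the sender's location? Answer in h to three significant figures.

Leg 1: γ = 1/√(1 − 0.280²) = 25/24 ≈ 1.042; Δt_1 = 1.042 × 40.9 = 42.60 h.
Leg 2: 45.2 h is already measured at the sender's location.
Leg 3: 46.6 h is already measured at the sender's location.
Total: 42.60 + 45.20 + 46.60 h.

Δt = 134 h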